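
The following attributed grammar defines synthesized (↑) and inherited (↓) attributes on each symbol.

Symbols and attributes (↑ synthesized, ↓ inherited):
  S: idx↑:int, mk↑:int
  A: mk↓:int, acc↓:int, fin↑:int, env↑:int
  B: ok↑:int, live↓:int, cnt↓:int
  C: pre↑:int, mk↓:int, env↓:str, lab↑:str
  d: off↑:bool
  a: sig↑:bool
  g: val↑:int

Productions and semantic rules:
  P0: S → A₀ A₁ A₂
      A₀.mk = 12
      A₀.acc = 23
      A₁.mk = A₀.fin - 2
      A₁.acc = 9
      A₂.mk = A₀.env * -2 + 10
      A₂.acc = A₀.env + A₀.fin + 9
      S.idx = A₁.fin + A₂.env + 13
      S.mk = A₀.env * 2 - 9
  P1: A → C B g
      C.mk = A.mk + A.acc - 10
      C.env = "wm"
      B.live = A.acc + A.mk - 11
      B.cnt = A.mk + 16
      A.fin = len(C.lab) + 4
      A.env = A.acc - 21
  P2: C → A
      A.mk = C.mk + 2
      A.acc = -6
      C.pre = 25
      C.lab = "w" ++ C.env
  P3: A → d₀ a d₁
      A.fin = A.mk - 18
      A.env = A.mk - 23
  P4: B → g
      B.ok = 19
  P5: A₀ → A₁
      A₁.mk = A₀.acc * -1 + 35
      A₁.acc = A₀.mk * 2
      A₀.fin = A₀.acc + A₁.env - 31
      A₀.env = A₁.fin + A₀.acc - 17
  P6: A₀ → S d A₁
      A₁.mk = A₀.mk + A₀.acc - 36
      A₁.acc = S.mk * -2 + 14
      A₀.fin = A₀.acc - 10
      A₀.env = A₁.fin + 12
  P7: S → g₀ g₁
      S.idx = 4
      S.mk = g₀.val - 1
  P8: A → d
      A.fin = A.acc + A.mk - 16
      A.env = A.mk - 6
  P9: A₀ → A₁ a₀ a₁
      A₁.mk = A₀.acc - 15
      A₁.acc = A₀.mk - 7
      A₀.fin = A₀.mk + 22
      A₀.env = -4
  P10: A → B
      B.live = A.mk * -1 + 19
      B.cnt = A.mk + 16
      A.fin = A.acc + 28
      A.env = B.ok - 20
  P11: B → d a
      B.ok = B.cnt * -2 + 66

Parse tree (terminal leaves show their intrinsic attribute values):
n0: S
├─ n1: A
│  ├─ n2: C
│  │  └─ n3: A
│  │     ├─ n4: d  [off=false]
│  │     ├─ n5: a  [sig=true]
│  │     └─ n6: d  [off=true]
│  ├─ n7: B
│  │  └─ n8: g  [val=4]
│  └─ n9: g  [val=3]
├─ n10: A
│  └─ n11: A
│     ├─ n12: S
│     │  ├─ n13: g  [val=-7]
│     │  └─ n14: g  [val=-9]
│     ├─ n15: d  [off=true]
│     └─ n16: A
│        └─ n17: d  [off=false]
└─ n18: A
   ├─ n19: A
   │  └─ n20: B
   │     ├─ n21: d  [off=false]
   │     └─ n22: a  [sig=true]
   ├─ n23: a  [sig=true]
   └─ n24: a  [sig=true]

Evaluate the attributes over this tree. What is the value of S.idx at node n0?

1. n1.mk = 12  [12]
2. n1.acc = 23  [23]
3. n2.mk = 25  [A.mk + A.acc - 10]
4. n2.env = "wm"  ["wm"]
5. n3.mk = 27  [C.mk + 2]
6. n3.acc = -6  [-6]
7. n4.off = false  [terminal]
8. n5.sig = true  [terminal]
9. n6.off = true  [terminal]
10. n3.fin = 9  [A.mk - 18]
11. n3.env = 4  [A.mk - 23]
12. n2.pre = 25  [25]
13. n2.lab = "wwm"  ["w" ++ C.env]
14. n7.live = 24  [A.acc + A.mk - 11]
15. n7.cnt = 28  [A.mk + 16]
16. n8.val = 4  [terminal]
17. n7.ok = 19  [19]
18. n9.val = 3  [terminal]
19. n1.fin = 7  [len(C.lab) + 4]
20. n1.env = 2  [A.acc - 21]
21. n10.mk = 5  [A₀.fin - 2]
22. n10.acc = 9  [9]
23. n11.mk = 26  [A₀.acc * -1 + 35]
24. n11.acc = 10  [A₀.mk * 2]
25. n13.val = -7  [terminal]
26. n14.val = -9  [terminal]
27. n12.idx = 4  [4]
28. n12.mk = -8  [g₀.val - 1]
29. n15.off = true  [terminal]
30. n16.mk = 0  [A₀.mk + A₀.acc - 36]
31. n16.acc = 30  [S.mk * -2 + 14]
32. n17.off = false  [terminal]
33. n16.fin = 14  [A.acc + A.mk - 16]
34. n16.env = -6  [A.mk - 6]
35. n11.fin = 0  [A₀.acc - 10]
36. n11.env = 26  [A₁.fin + 12]
37. n10.fin = 4  [A₀.acc + A₁.env - 31]
38. n10.env = -8  [A₁.fin + A₀.acc - 17]
39. n18.mk = 6  [A₀.env * -2 + 10]
40. n18.acc = 18  [A₀.env + A₀.fin + 9]
41. n19.mk = 3  [A₀.acc - 15]
42. n19.acc = -1  [A₀.mk - 7]
43. n20.live = 16  [A.mk * -1 + 19]
44. n20.cnt = 19  [A.mk + 16]
45. n21.off = false  [terminal]
46. n22.sig = true  [terminal]
47. n20.ok = 28  [B.cnt * -2 + 66]
48. n19.fin = 27  [A.acc + 28]
49. n19.env = 8  [B.ok - 20]
50. n23.sig = true  [terminal]
51. n24.sig = true  [terminal]
52. n18.fin = 28  [A₀.mk + 22]
53. n18.env = -4  [-4]
54. n0.idx = 13  [A₁.fin + A₂.env + 13]
55. n0.mk = -5  [A₀.env * 2 - 9]

13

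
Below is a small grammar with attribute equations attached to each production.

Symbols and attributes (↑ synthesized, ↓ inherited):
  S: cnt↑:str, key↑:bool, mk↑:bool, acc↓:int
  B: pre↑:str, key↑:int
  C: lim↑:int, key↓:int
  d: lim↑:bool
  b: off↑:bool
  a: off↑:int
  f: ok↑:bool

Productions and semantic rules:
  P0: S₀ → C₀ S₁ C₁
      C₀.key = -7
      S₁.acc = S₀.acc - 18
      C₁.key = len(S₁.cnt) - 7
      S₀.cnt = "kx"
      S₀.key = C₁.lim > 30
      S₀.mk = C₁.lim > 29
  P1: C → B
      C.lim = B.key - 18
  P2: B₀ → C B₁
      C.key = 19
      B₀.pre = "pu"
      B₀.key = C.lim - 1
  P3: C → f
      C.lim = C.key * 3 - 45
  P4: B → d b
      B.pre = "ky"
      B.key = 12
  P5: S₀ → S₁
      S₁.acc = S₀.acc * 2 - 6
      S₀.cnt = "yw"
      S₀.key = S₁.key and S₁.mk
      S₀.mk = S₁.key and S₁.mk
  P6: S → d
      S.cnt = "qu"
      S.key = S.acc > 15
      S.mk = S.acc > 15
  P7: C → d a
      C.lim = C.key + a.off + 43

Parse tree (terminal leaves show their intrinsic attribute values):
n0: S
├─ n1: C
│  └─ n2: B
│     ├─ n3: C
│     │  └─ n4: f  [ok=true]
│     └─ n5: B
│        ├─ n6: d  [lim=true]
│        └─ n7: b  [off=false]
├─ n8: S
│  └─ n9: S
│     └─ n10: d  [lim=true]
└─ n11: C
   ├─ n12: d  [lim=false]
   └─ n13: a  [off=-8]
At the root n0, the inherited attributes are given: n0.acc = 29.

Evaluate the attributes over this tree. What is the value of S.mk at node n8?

true

1. n0.acc = 29  [given at root]
2. n1.key = -7  [-7]
3. n3.key = 19  [19]
4. n4.ok = true  [terminal]
5. n3.lim = 12  [C.key * 3 - 45]
6. n6.lim = true  [terminal]
7. n7.off = false  [terminal]
8. n5.pre = "ky"  ["ky"]
9. n5.key = 12  [12]
10. n2.pre = "pu"  ["pu"]
11. n2.key = 11  [C.lim - 1]
12. n1.lim = -7  [B.key - 18]
13. n8.acc = 11  [S₀.acc - 18]
14. n9.acc = 16  [S₀.acc * 2 - 6]
15. n10.lim = true  [terminal]
16. n9.cnt = "qu"  ["qu"]
17. n9.key = true  [S.acc > 15]
18. n9.mk = true  [S.acc > 15]
19. n8.cnt = "yw"  ["yw"]
20. n8.key = true  [S₁.key and S₁.mk]
21. n8.mk = true  [S₁.key and S₁.mk]
22. n11.key = -5  [len(S₁.cnt) - 7]
23. n12.lim = false  [terminal]
24. n13.off = -8  [terminal]
25. n11.lim = 30  [C.key + a.off + 43]
26. n0.cnt = "kx"  ["kx"]
27. n0.key = false  [C₁.lim > 30]
28. n0.mk = true  [C₁.lim > 29]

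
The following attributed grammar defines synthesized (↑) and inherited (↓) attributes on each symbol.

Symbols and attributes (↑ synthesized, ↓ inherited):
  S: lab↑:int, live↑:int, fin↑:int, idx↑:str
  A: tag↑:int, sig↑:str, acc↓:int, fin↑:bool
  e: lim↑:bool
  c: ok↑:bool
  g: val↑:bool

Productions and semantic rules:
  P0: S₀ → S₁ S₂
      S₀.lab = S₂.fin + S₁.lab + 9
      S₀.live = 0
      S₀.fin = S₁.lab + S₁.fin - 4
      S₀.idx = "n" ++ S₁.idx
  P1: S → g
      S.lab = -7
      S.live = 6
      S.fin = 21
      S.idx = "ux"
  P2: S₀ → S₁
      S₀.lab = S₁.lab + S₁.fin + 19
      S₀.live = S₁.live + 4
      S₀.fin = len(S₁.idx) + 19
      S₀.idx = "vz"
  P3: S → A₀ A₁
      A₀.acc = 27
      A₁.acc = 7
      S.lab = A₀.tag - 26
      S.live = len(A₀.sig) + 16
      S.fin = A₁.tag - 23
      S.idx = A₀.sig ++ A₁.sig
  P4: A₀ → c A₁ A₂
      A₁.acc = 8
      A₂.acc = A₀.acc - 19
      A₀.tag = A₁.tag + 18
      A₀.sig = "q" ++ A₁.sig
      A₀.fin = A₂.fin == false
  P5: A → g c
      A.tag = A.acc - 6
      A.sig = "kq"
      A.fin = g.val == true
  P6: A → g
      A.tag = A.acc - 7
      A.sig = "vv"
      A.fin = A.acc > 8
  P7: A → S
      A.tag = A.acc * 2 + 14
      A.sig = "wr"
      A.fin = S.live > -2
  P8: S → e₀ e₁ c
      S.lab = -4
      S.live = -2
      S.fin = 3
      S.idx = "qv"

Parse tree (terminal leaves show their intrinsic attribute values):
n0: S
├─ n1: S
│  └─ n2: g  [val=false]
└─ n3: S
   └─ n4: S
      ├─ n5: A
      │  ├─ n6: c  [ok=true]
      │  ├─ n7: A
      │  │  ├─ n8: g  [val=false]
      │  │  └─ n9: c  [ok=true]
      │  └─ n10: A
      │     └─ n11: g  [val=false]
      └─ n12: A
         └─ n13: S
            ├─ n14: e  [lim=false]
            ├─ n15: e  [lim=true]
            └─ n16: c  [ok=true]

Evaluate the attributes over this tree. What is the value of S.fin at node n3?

1. n2.val = false  [terminal]
2. n1.lab = -7  [-7]
3. n1.live = 6  [6]
4. n1.fin = 21  [21]
5. n1.idx = "ux"  ["ux"]
6. n5.acc = 27  [27]
7. n6.ok = true  [terminal]
8. n7.acc = 8  [8]
9. n8.val = false  [terminal]
10. n9.ok = true  [terminal]
11. n7.tag = 2  [A.acc - 6]
12. n7.sig = "kq"  ["kq"]
13. n7.fin = false  [g.val == true]
14. n10.acc = 8  [A₀.acc - 19]
15. n11.val = false  [terminal]
16. n10.tag = 1  [A.acc - 7]
17. n10.sig = "vv"  ["vv"]
18. n10.fin = false  [A.acc > 8]
19. n5.tag = 20  [A₁.tag + 18]
20. n5.sig = "qkq"  ["q" ++ A₁.sig]
21. n5.fin = true  [A₂.fin == false]
22. n12.acc = 7  [7]
23. n14.lim = false  [terminal]
24. n15.lim = true  [terminal]
25. n16.ok = true  [terminal]
26. n13.lab = -4  [-4]
27. n13.live = -2  [-2]
28. n13.fin = 3  [3]
29. n13.idx = "qv"  ["qv"]
30. n12.tag = 28  [A.acc * 2 + 14]
31. n12.sig = "wr"  ["wr"]
32. n12.fin = false  [S.live > -2]
33. n4.lab = -6  [A₀.tag - 26]
34. n4.live = 19  [len(A₀.sig) + 16]
35. n4.fin = 5  [A₁.tag - 23]
36. n4.idx = "qkqwr"  [A₀.sig ++ A₁.sig]
37. n3.lab = 18  [S₁.lab + S₁.fin + 19]
38. n3.live = 23  [S₁.live + 4]
39. n3.fin = 24  [len(S₁.idx) + 19]
40. n3.idx = "vz"  ["vz"]
41. n0.lab = 26  [S₂.fin + S₁.lab + 9]
42. n0.live = 0  [0]
43. n0.fin = 10  [S₁.lab + S₁.fin - 4]
44. n0.idx = "nux"  ["n" ++ S₁.idx]

24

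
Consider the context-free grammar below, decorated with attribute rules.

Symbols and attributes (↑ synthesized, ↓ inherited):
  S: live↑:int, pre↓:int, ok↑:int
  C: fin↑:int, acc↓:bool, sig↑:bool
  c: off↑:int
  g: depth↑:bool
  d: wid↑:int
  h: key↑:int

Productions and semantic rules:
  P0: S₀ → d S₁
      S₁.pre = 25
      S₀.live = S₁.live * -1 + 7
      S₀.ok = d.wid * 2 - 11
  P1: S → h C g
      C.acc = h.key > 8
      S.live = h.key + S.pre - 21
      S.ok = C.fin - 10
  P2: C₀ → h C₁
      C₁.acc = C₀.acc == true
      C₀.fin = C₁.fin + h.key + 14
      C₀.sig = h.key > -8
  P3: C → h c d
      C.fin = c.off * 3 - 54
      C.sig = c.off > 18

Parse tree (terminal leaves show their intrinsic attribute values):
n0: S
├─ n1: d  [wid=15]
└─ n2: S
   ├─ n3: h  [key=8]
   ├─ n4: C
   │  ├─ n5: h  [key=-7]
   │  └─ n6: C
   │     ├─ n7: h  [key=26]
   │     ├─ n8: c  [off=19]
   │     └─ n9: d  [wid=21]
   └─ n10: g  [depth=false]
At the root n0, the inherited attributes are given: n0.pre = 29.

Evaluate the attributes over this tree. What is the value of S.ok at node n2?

0

1. n0.pre = 29  [given at root]
2. n1.wid = 15  [terminal]
3. n2.pre = 25  [25]
4. n3.key = 8  [terminal]
5. n4.acc = false  [h.key > 8]
6. n5.key = -7  [terminal]
7. n6.acc = false  [C₀.acc == true]
8. n7.key = 26  [terminal]
9. n8.off = 19  [terminal]
10. n9.wid = 21  [terminal]
11. n6.fin = 3  [c.off * 3 - 54]
12. n6.sig = true  [c.off > 18]
13. n4.fin = 10  [C₁.fin + h.key + 14]
14. n4.sig = true  [h.key > -8]
15. n10.depth = false  [terminal]
16. n2.live = 12  [h.key + S.pre - 21]
17. n2.ok = 0  [C.fin - 10]
18. n0.live = -5  [S₁.live * -1 + 7]
19. n0.ok = 19  [d.wid * 2 - 11]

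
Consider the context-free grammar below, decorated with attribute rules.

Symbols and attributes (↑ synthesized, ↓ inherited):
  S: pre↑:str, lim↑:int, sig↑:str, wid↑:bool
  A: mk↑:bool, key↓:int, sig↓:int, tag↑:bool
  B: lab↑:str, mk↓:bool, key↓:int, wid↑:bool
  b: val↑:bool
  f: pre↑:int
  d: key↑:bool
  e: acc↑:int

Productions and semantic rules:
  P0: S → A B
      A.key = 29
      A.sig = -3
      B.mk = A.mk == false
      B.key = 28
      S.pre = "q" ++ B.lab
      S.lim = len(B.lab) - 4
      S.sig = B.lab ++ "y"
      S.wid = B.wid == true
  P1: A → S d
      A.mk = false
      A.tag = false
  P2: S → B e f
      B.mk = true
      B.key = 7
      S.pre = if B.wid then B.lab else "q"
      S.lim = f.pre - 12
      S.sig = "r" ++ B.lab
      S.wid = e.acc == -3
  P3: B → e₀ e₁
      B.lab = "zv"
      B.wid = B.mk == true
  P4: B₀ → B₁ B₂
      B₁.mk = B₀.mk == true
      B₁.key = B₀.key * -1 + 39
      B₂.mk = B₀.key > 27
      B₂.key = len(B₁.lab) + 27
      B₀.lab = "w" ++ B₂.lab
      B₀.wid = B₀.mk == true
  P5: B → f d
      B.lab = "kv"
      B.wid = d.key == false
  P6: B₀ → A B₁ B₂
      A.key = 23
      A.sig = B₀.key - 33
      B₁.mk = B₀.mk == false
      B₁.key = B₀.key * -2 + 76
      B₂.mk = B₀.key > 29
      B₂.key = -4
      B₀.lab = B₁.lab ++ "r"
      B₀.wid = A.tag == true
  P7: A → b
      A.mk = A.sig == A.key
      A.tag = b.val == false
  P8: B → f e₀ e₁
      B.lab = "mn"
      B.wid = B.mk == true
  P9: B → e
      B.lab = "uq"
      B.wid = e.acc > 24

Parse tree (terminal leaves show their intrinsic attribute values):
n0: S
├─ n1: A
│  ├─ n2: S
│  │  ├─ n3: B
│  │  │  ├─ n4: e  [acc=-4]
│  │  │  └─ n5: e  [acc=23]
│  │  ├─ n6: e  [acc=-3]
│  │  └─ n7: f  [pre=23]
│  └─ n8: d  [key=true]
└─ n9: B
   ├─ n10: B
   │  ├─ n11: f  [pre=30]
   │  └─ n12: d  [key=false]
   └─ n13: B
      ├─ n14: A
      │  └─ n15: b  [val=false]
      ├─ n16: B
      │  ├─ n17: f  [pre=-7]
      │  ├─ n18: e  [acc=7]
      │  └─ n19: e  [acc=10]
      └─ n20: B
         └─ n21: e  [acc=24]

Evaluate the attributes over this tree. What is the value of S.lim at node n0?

0

1. n1.key = 29  [29]
2. n1.sig = -3  [-3]
3. n3.mk = true  [true]
4. n3.key = 7  [7]
5. n4.acc = -4  [terminal]
6. n5.acc = 23  [terminal]
7. n3.lab = "zv"  ["zv"]
8. n3.wid = true  [B.mk == true]
9. n6.acc = -3  [terminal]
10. n7.pre = 23  [terminal]
11. n2.pre = "zv"  [if B.wid then B.lab else "q"]
12. n2.lim = 11  [f.pre - 12]
13. n2.sig = "rzv"  ["r" ++ B.lab]
14. n2.wid = true  [e.acc == -3]
15. n8.key = true  [terminal]
16. n1.mk = false  [false]
17. n1.tag = false  [false]
18. n9.mk = true  [A.mk == false]
19. n9.key = 28  [28]
20. n10.mk = true  [B₀.mk == true]
21. n10.key = 11  [B₀.key * -1 + 39]
22. n11.pre = 30  [terminal]
23. n12.key = false  [terminal]
24. n10.lab = "kv"  ["kv"]
25. n10.wid = true  [d.key == false]
26. n13.mk = true  [B₀.key > 27]
27. n13.key = 29  [len(B₁.lab) + 27]
28. n14.key = 23  [23]
29. n14.sig = -4  [B₀.key - 33]
30. n15.val = false  [terminal]
31. n14.mk = false  [A.sig == A.key]
32. n14.tag = true  [b.val == false]
33. n16.mk = false  [B₀.mk == false]
34. n16.key = 18  [B₀.key * -2 + 76]
35. n17.pre = -7  [terminal]
36. n18.acc = 7  [terminal]
37. n19.acc = 10  [terminal]
38. n16.lab = "mn"  ["mn"]
39. n16.wid = false  [B.mk == true]
40. n20.mk = false  [B₀.key > 29]
41. n20.key = -4  [-4]
42. n21.acc = 24  [terminal]
43. n20.lab = "uq"  ["uq"]
44. n20.wid = false  [e.acc > 24]
45. n13.lab = "mnr"  [B₁.lab ++ "r"]
46. n13.wid = true  [A.tag == true]
47. n9.lab = "wmnr"  ["w" ++ B₂.lab]
48. n9.wid = true  [B₀.mk == true]
49. n0.pre = "qwmnr"  ["q" ++ B.lab]
50. n0.lim = 0  [len(B.lab) - 4]
51. n0.sig = "wmnry"  [B.lab ++ "y"]
52. n0.wid = true  [B.wid == true]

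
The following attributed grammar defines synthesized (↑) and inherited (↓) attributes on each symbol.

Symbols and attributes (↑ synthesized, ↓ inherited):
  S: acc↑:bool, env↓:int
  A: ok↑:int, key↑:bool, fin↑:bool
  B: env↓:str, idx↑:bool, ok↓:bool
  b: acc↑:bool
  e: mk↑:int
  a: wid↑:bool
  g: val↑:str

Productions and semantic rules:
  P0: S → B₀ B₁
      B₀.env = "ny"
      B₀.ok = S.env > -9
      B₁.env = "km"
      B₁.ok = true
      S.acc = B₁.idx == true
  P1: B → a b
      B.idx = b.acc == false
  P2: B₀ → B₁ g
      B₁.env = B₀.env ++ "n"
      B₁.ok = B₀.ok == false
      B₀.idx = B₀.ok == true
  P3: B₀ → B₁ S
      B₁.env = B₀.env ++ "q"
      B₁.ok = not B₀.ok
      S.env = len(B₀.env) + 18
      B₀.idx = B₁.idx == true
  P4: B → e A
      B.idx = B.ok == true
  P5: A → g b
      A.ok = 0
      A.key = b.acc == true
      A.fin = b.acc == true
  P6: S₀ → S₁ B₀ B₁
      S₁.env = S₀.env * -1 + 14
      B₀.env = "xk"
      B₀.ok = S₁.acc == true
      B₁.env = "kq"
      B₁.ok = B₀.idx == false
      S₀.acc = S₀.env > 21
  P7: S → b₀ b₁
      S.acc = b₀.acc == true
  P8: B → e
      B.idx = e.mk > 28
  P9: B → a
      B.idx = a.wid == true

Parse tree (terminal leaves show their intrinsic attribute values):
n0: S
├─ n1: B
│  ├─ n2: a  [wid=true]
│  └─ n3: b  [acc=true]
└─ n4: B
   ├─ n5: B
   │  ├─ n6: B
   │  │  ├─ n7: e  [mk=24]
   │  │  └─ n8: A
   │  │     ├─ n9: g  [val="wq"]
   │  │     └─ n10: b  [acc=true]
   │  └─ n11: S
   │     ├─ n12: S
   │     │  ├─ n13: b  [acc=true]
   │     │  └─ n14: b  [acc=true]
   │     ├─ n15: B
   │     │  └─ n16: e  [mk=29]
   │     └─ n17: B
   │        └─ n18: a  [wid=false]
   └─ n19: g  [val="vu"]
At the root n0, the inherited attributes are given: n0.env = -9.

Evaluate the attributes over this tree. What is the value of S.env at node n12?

1. n0.env = -9  [given at root]
2. n1.env = "ny"  ["ny"]
3. n1.ok = false  [S.env > -9]
4. n2.wid = true  [terminal]
5. n3.acc = true  [terminal]
6. n1.idx = false  [b.acc == false]
7. n4.env = "km"  ["km"]
8. n4.ok = true  [true]
9. n5.env = "kmn"  [B₀.env ++ "n"]
10. n5.ok = false  [B₀.ok == false]
11. n6.env = "kmnq"  [B₀.env ++ "q"]
12. n6.ok = true  [not B₀.ok]
13. n7.mk = 24  [terminal]
14. n9.val = "wq"  [terminal]
15. n10.acc = true  [terminal]
16. n8.ok = 0  [0]
17. n8.key = true  [b.acc == true]
18. n8.fin = true  [b.acc == true]
19. n6.idx = true  [B.ok == true]
20. n11.env = 21  [len(B₀.env) + 18]
21. n12.env = -7  [S₀.env * -1 + 14]
22. n13.acc = true  [terminal]
23. n14.acc = true  [terminal]
24. n12.acc = true  [b₀.acc == true]
25. n15.env = "xk"  ["xk"]
26. n15.ok = true  [S₁.acc == true]
27. n16.mk = 29  [terminal]
28. n15.idx = true  [e.mk > 28]
29. n17.env = "kq"  ["kq"]
30. n17.ok = false  [B₀.idx == false]
31. n18.wid = false  [terminal]
32. n17.idx = false  [a.wid == true]
33. n11.acc = false  [S₀.env > 21]
34. n5.idx = true  [B₁.idx == true]
35. n19.val = "vu"  [terminal]
36. n4.idx = true  [B₀.ok == true]
37. n0.acc = true  [B₁.idx == true]

-7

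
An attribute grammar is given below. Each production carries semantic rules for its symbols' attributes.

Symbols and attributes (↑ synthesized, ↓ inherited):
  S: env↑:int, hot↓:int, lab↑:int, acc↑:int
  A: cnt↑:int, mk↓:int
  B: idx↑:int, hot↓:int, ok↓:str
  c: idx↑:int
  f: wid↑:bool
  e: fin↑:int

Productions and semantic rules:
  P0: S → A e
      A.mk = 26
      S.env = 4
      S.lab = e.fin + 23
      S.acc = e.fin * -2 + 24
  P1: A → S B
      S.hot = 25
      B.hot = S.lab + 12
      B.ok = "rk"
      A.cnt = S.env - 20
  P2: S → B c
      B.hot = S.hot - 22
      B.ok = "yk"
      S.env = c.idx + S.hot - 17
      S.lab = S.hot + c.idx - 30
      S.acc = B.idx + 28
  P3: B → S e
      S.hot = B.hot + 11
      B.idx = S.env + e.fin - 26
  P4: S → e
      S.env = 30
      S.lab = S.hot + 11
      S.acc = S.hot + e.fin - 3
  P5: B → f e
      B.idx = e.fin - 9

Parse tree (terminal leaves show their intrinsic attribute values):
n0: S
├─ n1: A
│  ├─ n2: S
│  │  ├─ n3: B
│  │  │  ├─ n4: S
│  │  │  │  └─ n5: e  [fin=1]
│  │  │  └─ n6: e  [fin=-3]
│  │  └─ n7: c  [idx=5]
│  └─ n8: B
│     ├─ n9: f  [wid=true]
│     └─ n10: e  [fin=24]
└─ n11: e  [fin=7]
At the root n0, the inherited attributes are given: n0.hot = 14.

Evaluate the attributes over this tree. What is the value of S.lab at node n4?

1. n0.hot = 14  [given at root]
2. n1.mk = 26  [26]
3. n2.hot = 25  [25]
4. n3.hot = 3  [S.hot - 22]
5. n3.ok = "yk"  ["yk"]
6. n4.hot = 14  [B.hot + 11]
7. n5.fin = 1  [terminal]
8. n4.env = 30  [30]
9. n4.lab = 25  [S.hot + 11]
10. n4.acc = 12  [S.hot + e.fin - 3]
11. n6.fin = -3  [terminal]
12. n3.idx = 1  [S.env + e.fin - 26]
13. n7.idx = 5  [terminal]
14. n2.env = 13  [c.idx + S.hot - 17]
15. n2.lab = 0  [S.hot + c.idx - 30]
16. n2.acc = 29  [B.idx + 28]
17. n8.hot = 12  [S.lab + 12]
18. n8.ok = "rk"  ["rk"]
19. n9.wid = true  [terminal]
20. n10.fin = 24  [terminal]
21. n8.idx = 15  [e.fin - 9]
22. n1.cnt = -7  [S.env - 20]
23. n11.fin = 7  [terminal]
24. n0.env = 4  [4]
25. n0.lab = 30  [e.fin + 23]
26. n0.acc = 10  [e.fin * -2 + 24]

25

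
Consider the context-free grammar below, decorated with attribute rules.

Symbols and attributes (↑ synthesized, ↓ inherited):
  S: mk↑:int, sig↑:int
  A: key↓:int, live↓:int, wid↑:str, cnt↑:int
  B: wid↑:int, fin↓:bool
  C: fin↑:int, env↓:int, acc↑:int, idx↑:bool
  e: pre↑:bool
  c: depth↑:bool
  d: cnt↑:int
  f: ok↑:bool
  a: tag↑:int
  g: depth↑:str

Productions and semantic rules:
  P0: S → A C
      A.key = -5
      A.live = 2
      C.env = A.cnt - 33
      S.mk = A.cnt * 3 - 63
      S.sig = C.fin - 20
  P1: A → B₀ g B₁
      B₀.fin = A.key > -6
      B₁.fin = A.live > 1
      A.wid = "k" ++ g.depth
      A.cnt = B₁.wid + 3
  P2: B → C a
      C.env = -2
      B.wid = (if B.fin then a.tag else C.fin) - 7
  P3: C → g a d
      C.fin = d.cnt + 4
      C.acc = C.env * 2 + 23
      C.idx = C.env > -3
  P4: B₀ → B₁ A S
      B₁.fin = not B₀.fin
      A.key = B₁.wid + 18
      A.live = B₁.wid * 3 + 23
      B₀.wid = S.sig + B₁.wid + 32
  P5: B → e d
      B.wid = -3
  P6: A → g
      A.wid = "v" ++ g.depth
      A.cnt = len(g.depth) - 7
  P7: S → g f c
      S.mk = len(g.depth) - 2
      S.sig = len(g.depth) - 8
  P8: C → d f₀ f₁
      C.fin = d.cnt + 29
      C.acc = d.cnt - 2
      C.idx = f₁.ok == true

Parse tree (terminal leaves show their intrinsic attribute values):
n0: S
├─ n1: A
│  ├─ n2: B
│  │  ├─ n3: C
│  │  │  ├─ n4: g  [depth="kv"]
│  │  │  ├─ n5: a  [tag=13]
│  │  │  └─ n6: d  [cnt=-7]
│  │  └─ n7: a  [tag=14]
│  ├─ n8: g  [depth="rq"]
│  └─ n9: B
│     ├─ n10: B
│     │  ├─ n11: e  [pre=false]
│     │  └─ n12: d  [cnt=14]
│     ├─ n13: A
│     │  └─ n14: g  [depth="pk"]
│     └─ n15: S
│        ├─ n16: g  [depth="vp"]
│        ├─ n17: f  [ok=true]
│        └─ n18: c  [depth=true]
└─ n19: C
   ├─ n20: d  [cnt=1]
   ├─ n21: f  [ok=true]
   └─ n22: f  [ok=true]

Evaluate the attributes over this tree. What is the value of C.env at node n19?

-7

1. n1.key = -5  [-5]
2. n1.live = 2  [2]
3. n2.fin = true  [A.key > -6]
4. n3.env = -2  [-2]
5. n4.depth = "kv"  [terminal]
6. n5.tag = 13  [terminal]
7. n6.cnt = -7  [terminal]
8. n3.fin = -3  [d.cnt + 4]
9. n3.acc = 19  [C.env * 2 + 23]
10. n3.idx = true  [C.env > -3]
11. n7.tag = 14  [terminal]
12. n2.wid = 7  [(if B.fin then a.tag else C.fin) - 7]
13. n8.depth = "rq"  [terminal]
14. n9.fin = true  [A.live > 1]
15. n10.fin = false  [not B₀.fin]
16. n11.pre = false  [terminal]
17. n12.cnt = 14  [terminal]
18. n10.wid = -3  [-3]
19. n13.key = 15  [B₁.wid + 18]
20. n13.live = 14  [B₁.wid * 3 + 23]
21. n14.depth = "pk"  [terminal]
22. n13.wid = "vpk"  ["v" ++ g.depth]
23. n13.cnt = -5  [len(g.depth) - 7]
24. n16.depth = "vp"  [terminal]
25. n17.ok = true  [terminal]
26. n18.depth = true  [terminal]
27. n15.mk = 0  [len(g.depth) - 2]
28. n15.sig = -6  [len(g.depth) - 8]
29. n9.wid = 23  [S.sig + B₁.wid + 32]
30. n1.wid = "krq"  ["k" ++ g.depth]
31. n1.cnt = 26  [B₁.wid + 3]
32. n19.env = -7  [A.cnt - 33]
33. n20.cnt = 1  [terminal]
34. n21.ok = true  [terminal]
35. n22.ok = true  [terminal]
36. n19.fin = 30  [d.cnt + 29]
37. n19.acc = -1  [d.cnt - 2]
38. n19.idx = true  [f₁.ok == true]
39. n0.mk = 15  [A.cnt * 3 - 63]
40. n0.sig = 10  [C.fin - 20]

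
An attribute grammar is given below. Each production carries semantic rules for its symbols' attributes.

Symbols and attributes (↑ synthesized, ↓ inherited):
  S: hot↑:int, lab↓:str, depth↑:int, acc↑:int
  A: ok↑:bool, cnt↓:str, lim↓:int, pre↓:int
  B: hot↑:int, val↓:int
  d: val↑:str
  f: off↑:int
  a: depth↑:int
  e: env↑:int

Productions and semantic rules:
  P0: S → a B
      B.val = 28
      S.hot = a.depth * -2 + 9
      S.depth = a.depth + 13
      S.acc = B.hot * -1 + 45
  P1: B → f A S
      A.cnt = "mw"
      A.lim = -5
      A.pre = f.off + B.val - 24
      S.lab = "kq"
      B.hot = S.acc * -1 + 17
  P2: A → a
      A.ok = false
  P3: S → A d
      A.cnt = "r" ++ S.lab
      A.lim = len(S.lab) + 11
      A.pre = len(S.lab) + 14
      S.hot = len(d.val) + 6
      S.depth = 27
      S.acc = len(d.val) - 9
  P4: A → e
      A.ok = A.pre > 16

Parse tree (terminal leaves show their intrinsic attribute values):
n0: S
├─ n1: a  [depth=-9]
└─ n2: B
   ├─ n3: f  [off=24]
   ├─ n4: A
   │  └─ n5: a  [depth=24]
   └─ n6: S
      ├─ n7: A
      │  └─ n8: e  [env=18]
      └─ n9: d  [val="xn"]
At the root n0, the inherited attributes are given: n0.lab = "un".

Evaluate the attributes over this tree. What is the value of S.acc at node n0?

1. n0.lab = "un"  [given at root]
2. n1.depth = -9  [terminal]
3. n2.val = 28  [28]
4. n3.off = 24  [terminal]
5. n4.cnt = "mw"  ["mw"]
6. n4.lim = -5  [-5]
7. n4.pre = 28  [f.off + B.val - 24]
8. n5.depth = 24  [terminal]
9. n4.ok = false  [false]
10. n6.lab = "kq"  ["kq"]
11. n7.cnt = "rkq"  ["r" ++ S.lab]
12. n7.lim = 13  [len(S.lab) + 11]
13. n7.pre = 16  [len(S.lab) + 14]
14. n8.env = 18  [terminal]
15. n7.ok = false  [A.pre > 16]
16. n9.val = "xn"  [terminal]
17. n6.hot = 8  [len(d.val) + 6]
18. n6.depth = 27  [27]
19. n6.acc = -7  [len(d.val) - 9]
20. n2.hot = 24  [S.acc * -1 + 17]
21. n0.hot = 27  [a.depth * -2 + 9]
22. n0.depth = 4  [a.depth + 13]
23. n0.acc = 21  [B.hot * -1 + 45]

21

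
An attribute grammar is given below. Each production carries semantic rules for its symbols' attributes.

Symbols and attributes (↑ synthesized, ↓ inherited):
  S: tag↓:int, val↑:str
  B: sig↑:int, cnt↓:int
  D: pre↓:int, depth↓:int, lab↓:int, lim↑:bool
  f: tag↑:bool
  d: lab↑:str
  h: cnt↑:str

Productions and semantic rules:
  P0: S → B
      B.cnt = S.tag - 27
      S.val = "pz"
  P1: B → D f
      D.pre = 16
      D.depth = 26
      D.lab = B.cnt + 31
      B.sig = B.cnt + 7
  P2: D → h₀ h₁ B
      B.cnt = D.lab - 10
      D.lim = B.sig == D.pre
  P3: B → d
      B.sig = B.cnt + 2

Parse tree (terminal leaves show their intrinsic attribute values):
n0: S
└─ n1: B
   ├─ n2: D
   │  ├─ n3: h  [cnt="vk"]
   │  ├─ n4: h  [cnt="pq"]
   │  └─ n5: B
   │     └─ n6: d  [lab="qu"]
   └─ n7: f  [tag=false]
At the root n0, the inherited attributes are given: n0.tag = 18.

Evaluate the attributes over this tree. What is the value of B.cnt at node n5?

12

1. n0.tag = 18  [given at root]
2. n1.cnt = -9  [S.tag - 27]
3. n2.pre = 16  [16]
4. n2.depth = 26  [26]
5. n2.lab = 22  [B.cnt + 31]
6. n3.cnt = "vk"  [terminal]
7. n4.cnt = "pq"  [terminal]
8. n5.cnt = 12  [D.lab - 10]
9. n6.lab = "qu"  [terminal]
10. n5.sig = 14  [B.cnt + 2]
11. n2.lim = false  [B.sig == D.pre]
12. n7.tag = false  [terminal]
13. n1.sig = -2  [B.cnt + 7]
14. n0.val = "pz"  ["pz"]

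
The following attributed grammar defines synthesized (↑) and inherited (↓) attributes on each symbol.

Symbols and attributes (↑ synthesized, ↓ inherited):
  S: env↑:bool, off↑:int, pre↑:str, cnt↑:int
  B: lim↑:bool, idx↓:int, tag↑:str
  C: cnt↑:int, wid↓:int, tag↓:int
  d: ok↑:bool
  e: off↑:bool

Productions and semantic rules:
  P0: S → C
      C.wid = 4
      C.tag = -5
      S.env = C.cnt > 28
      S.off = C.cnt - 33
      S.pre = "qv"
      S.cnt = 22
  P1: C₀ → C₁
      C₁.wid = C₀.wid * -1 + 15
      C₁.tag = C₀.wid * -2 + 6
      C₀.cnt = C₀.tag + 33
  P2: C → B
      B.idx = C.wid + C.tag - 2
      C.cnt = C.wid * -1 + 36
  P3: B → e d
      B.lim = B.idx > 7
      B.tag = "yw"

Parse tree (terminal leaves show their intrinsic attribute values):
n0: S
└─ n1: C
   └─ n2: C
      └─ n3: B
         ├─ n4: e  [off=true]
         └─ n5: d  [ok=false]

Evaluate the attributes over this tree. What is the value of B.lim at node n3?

false

1. n1.wid = 4  [4]
2. n1.tag = -5  [-5]
3. n2.wid = 11  [C₀.wid * -1 + 15]
4. n2.tag = -2  [C₀.wid * -2 + 6]
5. n3.idx = 7  [C.wid + C.tag - 2]
6. n4.off = true  [terminal]
7. n5.ok = false  [terminal]
8. n3.lim = false  [B.idx > 7]
9. n3.tag = "yw"  ["yw"]
10. n2.cnt = 25  [C.wid * -1 + 36]
11. n1.cnt = 28  [C₀.tag + 33]
12. n0.env = false  [C.cnt > 28]
13. n0.off = -5  [C.cnt - 33]
14. n0.pre = "qv"  ["qv"]
15. n0.cnt = 22  [22]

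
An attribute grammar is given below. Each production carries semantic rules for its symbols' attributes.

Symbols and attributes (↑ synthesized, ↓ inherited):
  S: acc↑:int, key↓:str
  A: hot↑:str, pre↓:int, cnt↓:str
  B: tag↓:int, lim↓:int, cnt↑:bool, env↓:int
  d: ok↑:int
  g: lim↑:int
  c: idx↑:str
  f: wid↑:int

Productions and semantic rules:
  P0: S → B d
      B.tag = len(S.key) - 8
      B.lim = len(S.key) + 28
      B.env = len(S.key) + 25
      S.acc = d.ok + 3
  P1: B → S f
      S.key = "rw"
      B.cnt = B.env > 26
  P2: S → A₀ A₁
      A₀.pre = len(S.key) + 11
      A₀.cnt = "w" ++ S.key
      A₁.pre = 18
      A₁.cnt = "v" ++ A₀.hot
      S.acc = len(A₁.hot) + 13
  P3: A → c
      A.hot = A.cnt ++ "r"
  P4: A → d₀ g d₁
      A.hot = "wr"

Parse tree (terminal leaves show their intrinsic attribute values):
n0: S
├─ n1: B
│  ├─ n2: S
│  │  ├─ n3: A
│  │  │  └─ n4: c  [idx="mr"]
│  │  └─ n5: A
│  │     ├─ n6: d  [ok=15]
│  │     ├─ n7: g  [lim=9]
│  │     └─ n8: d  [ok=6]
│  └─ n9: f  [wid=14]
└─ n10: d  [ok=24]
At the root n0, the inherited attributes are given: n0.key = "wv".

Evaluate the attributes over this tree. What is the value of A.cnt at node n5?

1. n0.key = "wv"  [given at root]
2. n1.tag = -6  [len(S.key) - 8]
3. n1.lim = 30  [len(S.key) + 28]
4. n1.env = 27  [len(S.key) + 25]
5. n2.key = "rw"  ["rw"]
6. n3.pre = 13  [len(S.key) + 11]
7. n3.cnt = "wrw"  ["w" ++ S.key]
8. n4.idx = "mr"  [terminal]
9. n3.hot = "wrwr"  [A.cnt ++ "r"]
10. n5.pre = 18  [18]
11. n5.cnt = "vwrwr"  ["v" ++ A₀.hot]
12. n6.ok = 15  [terminal]
13. n7.lim = 9  [terminal]
14. n8.ok = 6  [terminal]
15. n5.hot = "wr"  ["wr"]
16. n2.acc = 15  [len(A₁.hot) + 13]
17. n9.wid = 14  [terminal]
18. n1.cnt = true  [B.env > 26]
19. n10.ok = 24  [terminal]
20. n0.acc = 27  [d.ok + 3]

"vwrwr"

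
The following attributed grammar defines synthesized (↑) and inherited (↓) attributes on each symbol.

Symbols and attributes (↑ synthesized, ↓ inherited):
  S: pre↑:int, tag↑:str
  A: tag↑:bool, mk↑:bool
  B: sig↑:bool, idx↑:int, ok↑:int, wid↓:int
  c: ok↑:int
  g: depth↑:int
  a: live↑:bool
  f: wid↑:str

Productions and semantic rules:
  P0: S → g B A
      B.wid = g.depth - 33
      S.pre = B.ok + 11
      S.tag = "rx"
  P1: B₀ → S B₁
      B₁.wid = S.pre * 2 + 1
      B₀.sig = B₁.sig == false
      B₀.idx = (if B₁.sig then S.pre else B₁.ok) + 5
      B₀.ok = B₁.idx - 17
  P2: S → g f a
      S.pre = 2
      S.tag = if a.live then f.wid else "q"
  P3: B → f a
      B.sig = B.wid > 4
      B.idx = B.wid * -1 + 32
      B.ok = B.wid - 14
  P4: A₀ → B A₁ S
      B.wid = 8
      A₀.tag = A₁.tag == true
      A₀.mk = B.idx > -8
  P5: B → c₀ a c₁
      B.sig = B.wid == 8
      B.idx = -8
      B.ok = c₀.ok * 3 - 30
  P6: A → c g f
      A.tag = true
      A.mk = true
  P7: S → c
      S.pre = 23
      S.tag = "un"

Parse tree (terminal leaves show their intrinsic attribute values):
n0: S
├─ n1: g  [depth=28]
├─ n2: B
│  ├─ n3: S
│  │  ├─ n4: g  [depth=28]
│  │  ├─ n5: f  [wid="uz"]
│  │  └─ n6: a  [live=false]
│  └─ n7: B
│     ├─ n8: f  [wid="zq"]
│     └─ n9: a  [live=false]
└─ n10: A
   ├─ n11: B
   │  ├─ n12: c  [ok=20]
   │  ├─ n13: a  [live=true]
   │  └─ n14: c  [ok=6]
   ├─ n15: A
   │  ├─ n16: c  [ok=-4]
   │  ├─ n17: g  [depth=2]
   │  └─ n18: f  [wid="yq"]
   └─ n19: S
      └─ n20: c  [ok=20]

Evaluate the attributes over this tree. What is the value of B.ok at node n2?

1. n1.depth = 28  [terminal]
2. n2.wid = -5  [g.depth - 33]
3. n4.depth = 28  [terminal]
4. n5.wid = "uz"  [terminal]
5. n6.live = false  [terminal]
6. n3.pre = 2  [2]
7. n3.tag = "q"  [if a.live then f.wid else "q"]
8. n7.wid = 5  [S.pre * 2 + 1]
9. n8.wid = "zq"  [terminal]
10. n9.live = false  [terminal]
11. n7.sig = true  [B.wid > 4]
12. n7.idx = 27  [B.wid * -1 + 32]
13. n7.ok = -9  [B.wid - 14]
14. n2.sig = false  [B₁.sig == false]
15. n2.idx = 7  [(if B₁.sig then S.pre else B₁.ok) + 5]
16. n2.ok = 10  [B₁.idx - 17]
17. n11.wid = 8  [8]
18. n12.ok = 20  [terminal]
19. n13.live = true  [terminal]
20. n14.ok = 6  [terminal]
21. n11.sig = true  [B.wid == 8]
22. n11.idx = -8  [-8]
23. n11.ok = 30  [c₀.ok * 3 - 30]
24. n16.ok = -4  [terminal]
25. n17.depth = 2  [terminal]
26. n18.wid = "yq"  [terminal]
27. n15.tag = true  [true]
28. n15.mk = true  [true]
29. n20.ok = 20  [terminal]
30. n19.pre = 23  [23]
31. n19.tag = "un"  ["un"]
32. n10.tag = true  [A₁.tag == true]
33. n10.mk = false  [B.idx > -8]
34. n0.pre = 21  [B.ok + 11]
35. n0.tag = "rx"  ["rx"]

10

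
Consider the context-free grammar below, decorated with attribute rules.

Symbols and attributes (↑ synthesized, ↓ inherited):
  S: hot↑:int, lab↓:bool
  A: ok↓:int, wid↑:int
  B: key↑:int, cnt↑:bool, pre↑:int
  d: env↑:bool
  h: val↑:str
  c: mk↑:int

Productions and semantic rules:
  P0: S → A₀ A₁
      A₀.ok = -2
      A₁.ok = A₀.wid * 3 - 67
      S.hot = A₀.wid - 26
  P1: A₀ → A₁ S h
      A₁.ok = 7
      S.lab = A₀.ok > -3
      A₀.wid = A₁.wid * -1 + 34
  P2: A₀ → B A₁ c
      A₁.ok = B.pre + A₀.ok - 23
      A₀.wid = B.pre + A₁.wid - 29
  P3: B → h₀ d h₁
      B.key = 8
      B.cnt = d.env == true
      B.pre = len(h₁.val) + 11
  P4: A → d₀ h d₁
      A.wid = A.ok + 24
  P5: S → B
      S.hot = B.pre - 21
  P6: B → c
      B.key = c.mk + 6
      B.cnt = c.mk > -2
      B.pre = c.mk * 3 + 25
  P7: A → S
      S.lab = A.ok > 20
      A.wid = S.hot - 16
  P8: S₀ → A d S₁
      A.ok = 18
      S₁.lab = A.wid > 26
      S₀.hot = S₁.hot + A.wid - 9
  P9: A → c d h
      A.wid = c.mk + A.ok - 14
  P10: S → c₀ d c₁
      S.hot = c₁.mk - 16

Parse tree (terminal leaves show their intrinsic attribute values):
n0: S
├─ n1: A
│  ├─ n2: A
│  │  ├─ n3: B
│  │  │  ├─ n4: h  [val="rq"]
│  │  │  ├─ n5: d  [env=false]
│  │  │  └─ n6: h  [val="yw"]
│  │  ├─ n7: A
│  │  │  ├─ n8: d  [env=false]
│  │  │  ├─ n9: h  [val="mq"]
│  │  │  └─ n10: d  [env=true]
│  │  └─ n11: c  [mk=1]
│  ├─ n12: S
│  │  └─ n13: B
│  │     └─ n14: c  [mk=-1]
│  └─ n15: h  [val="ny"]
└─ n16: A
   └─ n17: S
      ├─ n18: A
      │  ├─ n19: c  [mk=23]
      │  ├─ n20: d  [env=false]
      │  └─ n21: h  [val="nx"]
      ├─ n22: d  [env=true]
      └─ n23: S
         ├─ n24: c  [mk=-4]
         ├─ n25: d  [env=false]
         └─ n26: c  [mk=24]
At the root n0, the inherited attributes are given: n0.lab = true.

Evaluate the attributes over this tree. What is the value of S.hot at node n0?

3

1. n0.lab = true  [given at root]
2. n1.ok = -2  [-2]
3. n2.ok = 7  [7]
4. n4.val = "rq"  [terminal]
5. n5.env = false  [terminal]
6. n6.val = "yw"  [terminal]
7. n3.key = 8  [8]
8. n3.cnt = false  [d.env == true]
9. n3.pre = 13  [len(h₁.val) + 11]
10. n7.ok = -3  [B.pre + A₀.ok - 23]
11. n8.env = false  [terminal]
12. n9.val = "mq"  [terminal]
13. n10.env = true  [terminal]
14. n7.wid = 21  [A.ok + 24]
15. n11.mk = 1  [terminal]
16. n2.wid = 5  [B.pre + A₁.wid - 29]
17. n12.lab = true  [A₀.ok > -3]
18. n14.mk = -1  [terminal]
19. n13.key = 5  [c.mk + 6]
20. n13.cnt = true  [c.mk > -2]
21. n13.pre = 22  [c.mk * 3 + 25]
22. n12.hot = 1  [B.pre - 21]
23. n15.val = "ny"  [terminal]
24. n1.wid = 29  [A₁.wid * -1 + 34]
25. n16.ok = 20  [A₀.wid * 3 - 67]
26. n17.lab = false  [A.ok > 20]
27. n18.ok = 18  [18]
28. n19.mk = 23  [terminal]
29. n20.env = false  [terminal]
30. n21.val = "nx"  [terminal]
31. n18.wid = 27  [c.mk + A.ok - 14]
32. n22.env = true  [terminal]
33. n23.lab = true  [A.wid > 26]
34. n24.mk = -4  [terminal]
35. n25.env = false  [terminal]
36. n26.mk = 24  [terminal]
37. n23.hot = 8  [c₁.mk - 16]
38. n17.hot = 26  [S₁.hot + A.wid - 9]
39. n16.wid = 10  [S.hot - 16]
40. n0.hot = 3  [A₀.wid - 26]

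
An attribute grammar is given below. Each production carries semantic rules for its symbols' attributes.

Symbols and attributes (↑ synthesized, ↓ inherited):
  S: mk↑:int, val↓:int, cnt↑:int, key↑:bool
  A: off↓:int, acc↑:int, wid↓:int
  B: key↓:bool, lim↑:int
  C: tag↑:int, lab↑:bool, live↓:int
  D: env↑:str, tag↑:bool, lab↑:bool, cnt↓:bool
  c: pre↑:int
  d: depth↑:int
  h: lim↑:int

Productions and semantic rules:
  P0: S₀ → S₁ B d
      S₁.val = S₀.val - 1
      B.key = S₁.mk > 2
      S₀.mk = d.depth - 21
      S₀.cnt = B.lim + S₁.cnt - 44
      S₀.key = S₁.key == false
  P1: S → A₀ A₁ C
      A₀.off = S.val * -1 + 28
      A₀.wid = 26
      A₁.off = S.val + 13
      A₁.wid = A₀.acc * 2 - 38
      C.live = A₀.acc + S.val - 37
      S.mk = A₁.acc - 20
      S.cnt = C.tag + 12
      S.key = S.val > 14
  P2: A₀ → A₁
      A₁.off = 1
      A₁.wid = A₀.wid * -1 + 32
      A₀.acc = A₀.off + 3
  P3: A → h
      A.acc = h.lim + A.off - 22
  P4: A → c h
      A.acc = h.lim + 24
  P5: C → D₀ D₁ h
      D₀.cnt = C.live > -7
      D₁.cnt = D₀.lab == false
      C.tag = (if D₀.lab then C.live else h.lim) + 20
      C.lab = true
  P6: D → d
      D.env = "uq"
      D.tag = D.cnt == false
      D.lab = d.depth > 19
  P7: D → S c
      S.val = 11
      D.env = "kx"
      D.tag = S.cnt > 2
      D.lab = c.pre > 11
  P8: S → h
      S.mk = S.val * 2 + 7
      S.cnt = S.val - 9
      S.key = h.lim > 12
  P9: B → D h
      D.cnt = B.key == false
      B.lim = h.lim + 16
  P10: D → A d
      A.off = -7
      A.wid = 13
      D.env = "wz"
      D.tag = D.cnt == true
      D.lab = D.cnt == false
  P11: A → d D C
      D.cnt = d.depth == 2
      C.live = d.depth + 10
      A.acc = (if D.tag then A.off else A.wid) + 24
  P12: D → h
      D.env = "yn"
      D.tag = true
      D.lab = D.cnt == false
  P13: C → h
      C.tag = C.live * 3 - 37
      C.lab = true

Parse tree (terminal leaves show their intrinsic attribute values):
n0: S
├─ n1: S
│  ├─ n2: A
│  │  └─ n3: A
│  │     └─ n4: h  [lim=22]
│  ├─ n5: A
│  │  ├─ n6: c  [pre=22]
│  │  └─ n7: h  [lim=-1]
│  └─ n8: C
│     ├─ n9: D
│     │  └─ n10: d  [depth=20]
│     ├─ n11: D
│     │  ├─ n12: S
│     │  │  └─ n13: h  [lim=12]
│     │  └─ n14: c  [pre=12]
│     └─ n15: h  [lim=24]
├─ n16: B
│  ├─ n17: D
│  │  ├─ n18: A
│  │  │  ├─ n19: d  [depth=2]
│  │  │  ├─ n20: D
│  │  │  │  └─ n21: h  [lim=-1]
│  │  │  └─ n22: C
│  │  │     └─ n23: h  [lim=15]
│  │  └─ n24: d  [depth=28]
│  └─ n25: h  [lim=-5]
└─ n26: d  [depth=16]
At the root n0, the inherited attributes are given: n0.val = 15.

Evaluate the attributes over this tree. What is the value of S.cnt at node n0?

1. n0.val = 15  [given at root]
2. n1.val = 14  [S₀.val - 1]
3. n2.off = 14  [S.val * -1 + 28]
4. n2.wid = 26  [26]
5. n3.off = 1  [1]
6. n3.wid = 6  [A₀.wid * -1 + 32]
7. n4.lim = 22  [terminal]
8. n3.acc = 1  [h.lim + A.off - 22]
9. n2.acc = 17  [A₀.off + 3]
10. n5.off = 27  [S.val + 13]
11. n5.wid = -4  [A₀.acc * 2 - 38]
12. n6.pre = 22  [terminal]
13. n7.lim = -1  [terminal]
14. n5.acc = 23  [h.lim + 24]
15. n8.live = -6  [A₀.acc + S.val - 37]
16. n9.cnt = true  [C.live > -7]
17. n10.depth = 20  [terminal]
18. n9.env = "uq"  ["uq"]
19. n9.tag = false  [D.cnt == false]
20. n9.lab = true  [d.depth > 19]
21. n11.cnt = false  [D₀.lab == false]
22. n12.val = 11  [11]
23. n13.lim = 12  [terminal]
24. n12.mk = 29  [S.val * 2 + 7]
25. n12.cnt = 2  [S.val - 9]
26. n12.key = false  [h.lim > 12]
27. n14.pre = 12  [terminal]
28. n11.env = "kx"  ["kx"]
29. n11.tag = false  [S.cnt > 2]
30. n11.lab = true  [c.pre > 11]
31. n15.lim = 24  [terminal]
32. n8.tag = 14  [(if D₀.lab then C.live else h.lim) + 20]
33. n8.lab = true  [true]
34. n1.mk = 3  [A₁.acc - 20]
35. n1.cnt = 26  [C.tag + 12]
36. n1.key = false  [S.val > 14]
37. n16.key = true  [S₁.mk > 2]
38. n17.cnt = false  [B.key == false]
39. n18.off = -7  [-7]
40. n18.wid = 13  [13]
41. n19.depth = 2  [terminal]
42. n20.cnt = true  [d.depth == 2]
43. n21.lim = -1  [terminal]
44. n20.env = "yn"  ["yn"]
45. n20.tag = true  [true]
46. n20.lab = false  [D.cnt == false]
47. n22.live = 12  [d.depth + 10]
48. n23.lim = 15  [terminal]
49. n22.tag = -1  [C.live * 3 - 37]
50. n22.lab = true  [true]
51. n18.acc = 17  [(if D.tag then A.off else A.wid) + 24]
52. n24.depth = 28  [terminal]
53. n17.env = "wz"  ["wz"]
54. n17.tag = false  [D.cnt == true]
55. n17.lab = true  [D.cnt == false]
56. n25.lim = -5  [terminal]
57. n16.lim = 11  [h.lim + 16]
58. n26.depth = 16  [terminal]
59. n0.mk = -5  [d.depth - 21]
60. n0.cnt = -7  [B.lim + S₁.cnt - 44]
61. n0.key = true  [S₁.key == false]

-7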